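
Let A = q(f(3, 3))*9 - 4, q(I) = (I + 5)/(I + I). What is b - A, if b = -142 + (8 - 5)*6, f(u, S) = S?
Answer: -132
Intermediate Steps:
q(I) = (5 + I)/(2*I) (q(I) = (5 + I)/((2*I)) = (5 + I)*(1/(2*I)) = (5 + I)/(2*I))
b = -124 (b = -142 + 3*6 = -142 + 18 = -124)
A = 8 (A = ((½)*(5 + 3)/3)*9 - 4 = ((½)*(⅓)*8)*9 - 4 = (4/3)*9 - 4 = 12 - 4 = 8)
b - A = -124 - 1*8 = -124 - 8 = -132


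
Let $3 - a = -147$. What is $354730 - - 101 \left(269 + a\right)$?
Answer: $397049$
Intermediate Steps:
$a = 150$ ($a = 3 - -147 = 3 + 147 = 150$)
$354730 - - 101 \left(269 + a\right) = 354730 - - 101 \left(269 + 150\right) = 354730 - \left(-101\right) 419 = 354730 - -42319 = 354730 + 42319 = 397049$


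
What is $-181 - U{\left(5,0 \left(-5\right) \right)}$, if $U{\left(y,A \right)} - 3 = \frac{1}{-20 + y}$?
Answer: $- \frac{2759}{15} \approx -183.93$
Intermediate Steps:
$U{\left(y,A \right)} = 3 + \frac{1}{-20 + y}$
$-181 - U{\left(5,0 \left(-5\right) \right)} = -181 - \frac{-59 + 3 \cdot 5}{-20 + 5} = -181 - \frac{-59 + 15}{-15} = -181 - \left(- \frac{1}{15}\right) \left(-44\right) = -181 - \frac{44}{15} = - \frac{2759}{15}$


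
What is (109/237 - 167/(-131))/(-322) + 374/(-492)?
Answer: -44826503/58554642 ≈ -0.76555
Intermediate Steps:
(109/237 - 167/(-131))/(-322) + 374/(-492) = (109*(1/237) - 167*(-1/131))*(-1/322) + 374*(-1/492) = (109/237 + 167/131)*(-1/322) - 187/246 = (53858/31047)*(-1/322) - 187/246 = -3847/714081 - 187/246 = -44826503/58554642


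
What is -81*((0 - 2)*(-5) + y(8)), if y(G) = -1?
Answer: -729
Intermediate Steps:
-81*((0 - 2)*(-5) + y(8)) = -81*((0 - 2)*(-5) - 1) = -81*(-2*(-5) - 1) = -81*(10 - 1) = -81*9 = -729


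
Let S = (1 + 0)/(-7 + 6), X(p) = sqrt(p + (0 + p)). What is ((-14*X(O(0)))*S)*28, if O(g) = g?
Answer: 0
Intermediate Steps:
X(p) = sqrt(2)*sqrt(p) (X(p) = sqrt(p + p) = sqrt(2*p) = sqrt(2)*sqrt(p))
S = -1 (S = 1/(-1) = 1*(-1) = -1)
((-14*X(O(0)))*S)*28 = (-14*sqrt(2)*sqrt(0)*(-1))*28 = (-14*sqrt(2)*0*(-1))*28 = (-14*0*(-1))*28 = (0*(-1))*28 = 0*28 = 0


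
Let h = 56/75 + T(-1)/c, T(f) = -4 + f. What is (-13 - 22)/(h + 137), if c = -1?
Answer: -2625/10706 ≈ -0.24519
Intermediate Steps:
h = 431/75 (h = 56/75 + (-4 - 1)/(-1) = 56*(1/75) - 5*(-1) = 56/75 + 5 = 431/75 ≈ 5.7467)
(-13 - 22)/(h + 137) = (-13 - 22)/(431/75 + 137) = -35/10706/75 = -35*75/10706 = -2625/10706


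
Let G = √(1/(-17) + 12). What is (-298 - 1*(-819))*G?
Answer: 521*√3451/17 ≈ 1800.4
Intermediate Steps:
G = √3451/17 (G = √(1*(-1/17) + 12) = √(-1/17 + 12) = √(203/17) = √3451/17 ≈ 3.4556)
(-298 - 1*(-819))*G = (-298 - 1*(-819))*(√3451/17) = (-298 + 819)*(√3451/17) = 521*(√3451/17) = 521*√3451/17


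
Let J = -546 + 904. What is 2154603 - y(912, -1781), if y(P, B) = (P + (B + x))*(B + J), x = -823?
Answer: -253113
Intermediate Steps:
J = 358
y(P, B) = (358 + B)*(-823 + B + P) (y(P, B) = (P + (B - 823))*(B + 358) = (P + (-823 + B))*(358 + B) = (-823 + B + P)*(358 + B) = (358 + B)*(-823 + B + P))
2154603 - y(912, -1781) = 2154603 - (-294634 + (-1781)² - 465*(-1781) + 358*912 - 1781*912) = 2154603 - (-294634 + 3171961 + 828165 + 326496 - 1624272) = 2154603 - 1*2407716 = 2154603 - 2407716 = -253113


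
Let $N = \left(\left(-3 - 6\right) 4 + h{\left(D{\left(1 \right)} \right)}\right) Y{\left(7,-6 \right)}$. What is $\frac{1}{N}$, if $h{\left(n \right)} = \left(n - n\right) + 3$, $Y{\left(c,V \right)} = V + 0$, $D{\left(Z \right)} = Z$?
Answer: $\frac{1}{198} \approx 0.0050505$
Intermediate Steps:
$Y{\left(c,V \right)} = V$
$h{\left(n \right)} = 3$ ($h{\left(n \right)} = 0 + 3 = 3$)
$N = 198$ ($N = \left(\left(-3 - 6\right) 4 + 3\right) \left(-6\right) = \left(\left(-9\right) 4 + 3\right) \left(-6\right) = \left(-36 + 3\right) \left(-6\right) = \left(-33\right) \left(-6\right) = 198$)
$\frac{1}{N} = \frac{1}{198}$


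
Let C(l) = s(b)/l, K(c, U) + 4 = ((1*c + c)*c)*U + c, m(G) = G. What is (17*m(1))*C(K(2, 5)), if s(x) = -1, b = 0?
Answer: -17/38 ≈ -0.44737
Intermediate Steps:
K(c, U) = -4 + c + 2*U*c² (K(c, U) = -4 + (((1*c + c)*c)*U + c) = -4 + (((c + c)*c)*U + c) = -4 + (((2*c)*c)*U + c) = -4 + ((2*c²)*U + c) = -4 + (2*U*c² + c) = -4 + (c + 2*U*c²) = -4 + c + 2*U*c²)
C(l) = -1/l
(17*m(1))*C(K(2, 5)) = (17*1)*(-1/(-4 + 2 + 2*5*2²)) = 17*(-1/(-4 + 2 + 2*5*4)) = 17*(-1/(-4 + 2 + 40)) = 17*(-1/38) = -17/38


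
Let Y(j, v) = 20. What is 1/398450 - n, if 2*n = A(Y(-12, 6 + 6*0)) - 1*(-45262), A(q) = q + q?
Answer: -9025290949/398450 ≈ -22651.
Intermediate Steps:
A(q) = 2*q
n = 22651 (n = (2*20 - 1*(-45262))/2 = (40 + 45262)/2 = (1/2)*45302 = 22651)
1/398450 - n = 1/398450 - 1*22651 = 1/398450 - 22651 = -9025290949/398450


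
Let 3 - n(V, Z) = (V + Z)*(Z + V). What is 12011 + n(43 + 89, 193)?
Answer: -93611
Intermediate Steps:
n(V, Z) = 3 - (V + Z)² (n(V, Z) = 3 - (V + Z)*(Z + V) = 3 - (V + Z)*(V + Z) = 3 - (V + Z)²)
12011 + n(43 + 89, 193) = 12011 + (3 - ((43 + 89) + 193)²) = 12011 + (3 - (132 + 193)²) = 12011 + (3 - 1*325²) = 12011 + (3 - 1*105625) = 12011 + (3 - 105625) = 12011 - 105622 = -93611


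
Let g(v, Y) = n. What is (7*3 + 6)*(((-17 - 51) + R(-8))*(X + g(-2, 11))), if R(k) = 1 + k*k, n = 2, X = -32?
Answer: 2430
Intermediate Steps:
g(v, Y) = 2
R(k) = 1 + k**2
(7*3 + 6)*(((-17 - 51) + R(-8))*(X + g(-2, 11))) = (7*3 + 6)*(((-17 - 51) + (1 + (-8)**2))*(-32 + 2)) = (21 + 6)*((-68 + (1 + 64))*(-30)) = 27*((-68 + 65)*(-30)) = 27*(-3*(-30)) = 27*90 = 2430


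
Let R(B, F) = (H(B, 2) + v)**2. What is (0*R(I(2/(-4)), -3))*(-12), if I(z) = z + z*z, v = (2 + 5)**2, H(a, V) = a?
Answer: 0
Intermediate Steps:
v = 49 (v = 7**2 = 49)
I(z) = z + z**2
R(B, F) = (49 + B)**2 (R(B, F) = (B + 49)**2 = (49 + B)**2)
(0*R(I(2/(-4)), -3))*(-12) = (0*(49 + (2/(-4))*(1 + 2/(-4)))**2)*(-12) = (0*(49 + (2*(-1/4))*(1 + 2*(-1/4)))**2)*(-12) = (0*(49 - (1 - 1/2)/2)**2)*(-12) = (0*(49 - 1/2*1/2)**2)*(-12) = (0*(49 - 1/4)**2)*(-12) = (0*(195/4)**2)*(-12) = (0*(38025/16))*(-12) = 0*(-12) = 0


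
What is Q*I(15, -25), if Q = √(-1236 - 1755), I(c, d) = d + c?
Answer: -10*I*√2991 ≈ -546.9*I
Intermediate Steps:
I(c, d) = c + d
Q = I*√2991 (Q = √(-2991) = I*√2991 ≈ 54.69*I)
Q*I(15, -25) = (I*√2991)*(15 - 25) = (I*√2991)*(-10) = -10*I*√2991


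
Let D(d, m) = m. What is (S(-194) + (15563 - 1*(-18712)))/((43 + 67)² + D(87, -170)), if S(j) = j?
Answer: 34081/11930 ≈ 2.8567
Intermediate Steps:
(S(-194) + (15563 - 1*(-18712)))/((43 + 67)² + D(87, -170)) = (-194 + (15563 - 1*(-18712)))/((43 + 67)² - 170) = (-194 + (15563 + 18712))/(110² - 170) = (-194 + 34275)/(12100 - 170) = 34081/11930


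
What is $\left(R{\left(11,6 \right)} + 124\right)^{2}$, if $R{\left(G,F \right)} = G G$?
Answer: $60025$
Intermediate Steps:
$R{\left(G,F \right)} = G^{2}$
$\left(R{\left(11,6 \right)} + 124\right)^{2} = \left(11^{2} + 124\right)^{2} = \left(121 + 124\right)^{2} = 245^{2} = 60025$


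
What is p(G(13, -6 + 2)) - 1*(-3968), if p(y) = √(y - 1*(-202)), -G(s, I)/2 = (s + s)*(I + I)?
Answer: 3968 + √618 ≈ 3992.9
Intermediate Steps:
G(s, I) = -8*I*s (G(s, I) = -2*(s + s)*(I + I) = -2*2*s*2*I = -8*I*s)
p(y) = √(202 + y) (p(y) = √(y + 202) = √(202 + y))
p(G(13, -6 + 2)) - 1*(-3968) = √(202 - 8*(-6 + 2)*13) - 1*(-3968) = √(202 - 8*(-4)*13) + 3968 = √(202 + 416) + 3968 = √618 + 3968 = 3968 + √618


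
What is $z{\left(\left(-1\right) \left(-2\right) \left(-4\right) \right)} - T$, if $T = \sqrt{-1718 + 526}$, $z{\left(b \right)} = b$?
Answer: $-8 - 2 i \sqrt{298} \approx -8.0 - 34.525 i$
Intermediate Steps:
$T = 2 i \sqrt{298}$ ($T = \sqrt{-1192} = 2 i \sqrt{298} \approx 34.525 i$)
$z{\left(\left(-1\right) \left(-2\right) \left(-4\right) \right)} - T = \left(-1\right) \left(-2\right) \left(-4\right) - 2 i \sqrt{298} = 2 \left(-4\right) - 2 i \sqrt{298} = -8 - 2 i \sqrt{298}$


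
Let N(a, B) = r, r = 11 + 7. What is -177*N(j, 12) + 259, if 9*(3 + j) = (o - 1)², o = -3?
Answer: -2927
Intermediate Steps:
r = 18
j = -11/9 (j = -3 + (-3 - 1)²/9 = -3 + (⅑)*(-4)² = -3 + (⅑)*16 = -3 + 16/9 = -11/9 ≈ -1.2222)
N(a, B) = 18
-177*N(j, 12) + 259 = -177*18 + 259 = -3186 + 259 = -2927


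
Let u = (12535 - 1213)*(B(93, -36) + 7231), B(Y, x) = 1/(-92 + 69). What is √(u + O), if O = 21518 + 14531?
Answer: √43327712593/23 ≈ 9050.1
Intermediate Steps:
B(Y, x) = -1/23 (B(Y, x) = 1/(-23) = -1/23)
u = 1882984464/23 (u = (12535 - 1213)*(-1/23 + 7231) = 11322*(166312/23) = 1882984464/23 ≈ 8.1869e+7)
O = 36049
√(u + O) = √(1882984464/23 + 36049) = √(1883813591/23) = √43327712593/23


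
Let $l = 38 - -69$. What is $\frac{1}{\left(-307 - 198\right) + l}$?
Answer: $- \frac{1}{398} \approx -0.0025126$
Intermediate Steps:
$l = 107$ ($l = 38 + 69 = 107$)
$\frac{1}{\left(-307 - 198\right) + l} = \frac{1}{\left(-307 - 198\right) + 107} = \frac{1}{-505 + 107} = \frac{1}{-398} = - \frac{1}{398}$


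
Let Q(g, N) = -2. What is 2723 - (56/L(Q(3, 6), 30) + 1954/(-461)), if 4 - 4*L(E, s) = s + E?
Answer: 3784679/1383 ≈ 2736.6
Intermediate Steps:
L(E, s) = 1 - E/4 - s/4 (L(E, s) = 1 - (s + E)/4 = 1 - (E + s)/4 = 1 + (-E/4 - s/4) = 1 - E/4 - s/4)
2723 - (56/L(Q(3, 6), 30) + 1954/(-461)) = 2723 - (56/(1 - ¼*(-2) - ¼*30) + 1954/(-461)) = 2723 - (56/(1 + ½ - 15/2) + 1954*(-1/461)) = 2723 - (56/(-6) - 1954/461) = 2723 - (56*(-⅙) - 1954/461) = 2723 - (-28/3 - 1954/461) = 2723 - 1*(-18770/1383) = 2723 + 18770/1383 = 3784679/1383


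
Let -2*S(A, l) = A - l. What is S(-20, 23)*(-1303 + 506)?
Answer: -34271/2 ≈ -17136.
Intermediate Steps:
S(A, l) = l/2 - A/2 (S(A, l) = -(A - l)/2 = l/2 - A/2)
S(-20, 23)*(-1303 + 506) = ((½)*23 - ½*(-20))*(-1303 + 506) = (23/2 + 10)*(-797) = (43/2)*(-797) = -34271/2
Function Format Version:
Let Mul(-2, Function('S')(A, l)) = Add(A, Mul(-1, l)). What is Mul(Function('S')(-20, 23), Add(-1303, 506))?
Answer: Rational(-34271, 2) ≈ -17136.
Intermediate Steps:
Function('S')(A, l) = Add(Mul(Rational(1, 2), l), Mul(Rational(-1, 2), A)) (Function('S')(A, l) = Mul(Rational(-1, 2), Add(A, Mul(-1, l))) = Add(Mul(Rational(1, 2), l), Mul(Rational(-1, 2), A)))
Mul(Function('S')(-20, 23), Add(-1303, 506)) = Mul(Add(Mul(Rational(1, 2), 23), Mul(Rational(-1, 2), -20)), Add(-1303, 506)) = Mul(Add(Rational(23, 2), 10), -797) = Mul(Rational(43, 2), -797) = Rational(-34271, 2)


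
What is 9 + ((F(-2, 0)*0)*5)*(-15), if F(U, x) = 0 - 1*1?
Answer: 9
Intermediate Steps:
F(U, x) = -1 (F(U, x) = 0 - 1 = -1)
9 + ((F(-2, 0)*0)*5)*(-15) = 9 + (-1*0*5)*(-15) = 9 + (0*5)*(-15) = 9 + 0*(-15) = 9 + 0 = 9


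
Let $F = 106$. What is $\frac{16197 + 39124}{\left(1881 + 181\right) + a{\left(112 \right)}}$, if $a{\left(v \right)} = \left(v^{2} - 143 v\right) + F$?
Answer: $- \frac{55321}{1304} \approx -42.424$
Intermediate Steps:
$a{\left(v \right)} = 106 + v^{2} - 143 v$ ($a{\left(v \right)} = \left(v^{2} - 143 v\right) + 106 = 106 + v^{2} - 143 v$)
$\frac{16197 + 39124}{\left(1881 + 181\right) + a{\left(112 \right)}} = \frac{16197 + 39124}{\left(1881 + 181\right) + \left(106 + 112^{2} - 16016\right)} = \frac{55321}{2062 + \left(106 + 12544 - 16016\right)} = \frac{55321}{2062 - 3366} = \frac{55321}{-1304} = 55321 \left(- \frac{1}{1304}\right) = - \frac{55321}{1304}$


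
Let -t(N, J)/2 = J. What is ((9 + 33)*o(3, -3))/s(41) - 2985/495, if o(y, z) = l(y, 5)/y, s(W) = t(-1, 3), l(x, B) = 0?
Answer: -199/33 ≈ -6.0303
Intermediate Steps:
t(N, J) = -2*J
s(W) = -6 (s(W) = -2*3 = -6)
o(y, z) = 0 (o(y, z) = 0/y = 0)
((9 + 33)*o(3, -3))/s(41) - 2985/495 = ((9 + 33)*0)/(-6) - 2985/495 = (42*0)*(-1/6) - 2985*1/495 = 0*(-1/6) - 199/33 = 0 - 199/33 = -199/33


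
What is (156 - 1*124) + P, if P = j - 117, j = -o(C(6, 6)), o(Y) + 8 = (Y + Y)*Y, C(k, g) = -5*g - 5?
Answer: -2527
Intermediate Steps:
C(k, g) = -5 - 5*g
o(Y) = -8 + 2*Y² (o(Y) = -8 + (Y + Y)*Y = -8 + (2*Y)*Y = -8 + 2*Y²)
j = -2442 (j = -(-8 + 2*(-5 - 5*6)²) = -(-8 + 2*(-5 - 30)²) = -(-8 + 2*(-35)²) = -(-8 + 2*1225) = -(-8 + 2450) = -1*2442 = -2442)
P = -2559 (P = -2442 - 117 = -2559)
(156 - 1*124) + P = (156 - 1*124) - 2559 = (156 - 124) - 2559 = 32 - 2559 = -2527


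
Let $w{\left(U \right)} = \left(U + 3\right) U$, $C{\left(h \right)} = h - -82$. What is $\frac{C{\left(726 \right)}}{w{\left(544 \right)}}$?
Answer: $\frac{101}{37196} \approx 0.0027153$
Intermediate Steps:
$C{\left(h \right)} = 82 + h$ ($C{\left(h \right)} = h + 82 = 82 + h$)
$w{\left(U \right)} = U \left(3 + U\right)$ ($w{\left(U \right)} = \left(3 + U\right) U = U \left(3 + U\right)$)
$\frac{C{\left(726 \right)}}{w{\left(544 \right)}} = \frac{82 + 726}{544 \left(3 + 544\right)} = \frac{808}{544 \cdot 547} = \frac{808}{297568} = 808 \cdot \frac{1}{297568} = \frac{101}{37196}$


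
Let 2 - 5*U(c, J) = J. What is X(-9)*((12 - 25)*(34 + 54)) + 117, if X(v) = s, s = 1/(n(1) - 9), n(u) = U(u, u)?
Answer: 247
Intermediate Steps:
U(c, J) = ⅖ - J/5
n(u) = ⅖ - u/5
s = -5/44 (s = 1/((⅖ - ⅕*1) - 9) = 1/((⅖ - ⅕) - 9) = 1/(⅕ - 9) = 1/(-44/5) = -5/44 ≈ -0.11364)
X(v) = -5/44
X(-9)*((12 - 25)*(34 + 54)) + 117 = -5*(12 - 25)*(34 + 54)/44 + 117 = -(-65)*88/44 + 117 = -5/44*(-1144) + 117 = 130 + 117 = 247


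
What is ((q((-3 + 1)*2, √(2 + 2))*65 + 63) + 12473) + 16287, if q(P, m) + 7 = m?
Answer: 28498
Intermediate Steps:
q(P, m) = -7 + m
((q((-3 + 1)*2, √(2 + 2))*65 + 63) + 12473) + 16287 = (((-7 + √(2 + 2))*65 + 63) + 12473) + 16287 = (((-7 + √4)*65 + 63) + 12473) + 16287 = (((-7 + 2)*65 + 63) + 12473) + 16287 = ((-5*65 + 63) + 12473) + 16287 = ((-325 + 63) + 12473) + 16287 = (-262 + 12473) + 16287 = 12211 + 16287 = 28498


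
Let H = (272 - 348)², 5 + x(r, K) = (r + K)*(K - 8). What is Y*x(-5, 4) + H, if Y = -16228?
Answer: 22004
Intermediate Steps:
x(r, K) = -5 + (-8 + K)*(K + r) (x(r, K) = -5 + (r + K)*(K - 8) = -5 + (K + r)*(-8 + K) = -5 + (-8 + K)*(K + r))
H = 5776 (H = (-76)² = 5776)
Y*x(-5, 4) + H = -16228*(-5 + 4² - 8*4 - 8*(-5) + 4*(-5)) + 5776 = -16228*(-5 + 16 - 32 + 40 - 20) + 5776 = -16228*(-1) + 5776 = 16228 + 5776 = 22004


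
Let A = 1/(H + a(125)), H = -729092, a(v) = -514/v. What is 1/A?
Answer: -91137014/125 ≈ -7.2910e+5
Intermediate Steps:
A = -125/91137014 (A = 1/(-729092 - 514/125) = 1/(-91137014/125) = -125/91137014 ≈ -1.3716e-6)
1/A = 1/(-125/91137014) = -91137014/125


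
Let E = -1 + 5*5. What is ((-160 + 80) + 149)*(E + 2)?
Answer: 1794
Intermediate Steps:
E = 24 (E = -1 + 25 = 24)
((-160 + 80) + 149)*(E + 2) = ((-160 + 80) + 149)*(24 + 2) = (-80 + 149)*26 = 69*26 = 1794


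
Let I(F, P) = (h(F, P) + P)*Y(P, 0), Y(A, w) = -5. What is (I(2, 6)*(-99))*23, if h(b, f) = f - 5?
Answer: 79695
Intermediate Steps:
h(b, f) = -5 + f
I(F, P) = 25 - 10*P (I(F, P) = ((-5 + P) + P)*(-5) = (-5 + 2*P)*(-5) = 25 - 10*P)
(I(2, 6)*(-99))*23 = ((25 - 10*6)*(-99))*23 = ((25 - 60)*(-99))*23 = -35*(-99)*23 = 3465*23 = 79695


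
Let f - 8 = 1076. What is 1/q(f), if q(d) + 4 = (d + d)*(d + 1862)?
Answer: 1/6386924 ≈ 1.5657e-7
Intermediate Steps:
f = 1084 (f = 8 + 1076 = 1084)
q(d) = -4 + 2*d*(1862 + d) (q(d) = -4 + (d + d)*(d + 1862) = -4 + (2*d)*(1862 + d) = -4 + 2*d*(1862 + d))
1/q(f) = 1/(-4 + 2*1084² + 3724*1084) = 1/(-4 + 2*1175056 + 4036816) = 1/(-4 + 2350112 + 4036816) = 1/6386924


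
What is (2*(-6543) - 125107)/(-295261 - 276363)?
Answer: 138193/571624 ≈ 0.24176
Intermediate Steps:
(2*(-6543) - 125107)/(-295261 - 276363) = (-13086 - 125107)/(-571624) = -138193*(-1/571624) = 138193/571624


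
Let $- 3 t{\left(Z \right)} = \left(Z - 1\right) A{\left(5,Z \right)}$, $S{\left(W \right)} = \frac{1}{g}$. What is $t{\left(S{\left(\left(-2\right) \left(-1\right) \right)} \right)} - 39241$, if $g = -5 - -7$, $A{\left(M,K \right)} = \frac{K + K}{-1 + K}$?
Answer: $- \frac{117724}{3} \approx -39241.0$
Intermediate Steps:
$A{\left(M,K \right)} = \frac{2 K}{-1 + K}$
$g = 2$ ($g = -5 + 7 = 2$)
$S{\left(W \right)} = \frac{1}{2}$
$t{\left(Z \right)} = - \frac{2 Z}{3}$ ($t{\left(Z \right)} = - \frac{\left(Z - 1\right) \frac{2 Z}{-1 + Z}}{3} = - \frac{\left(-1 + Z\right) \frac{2 Z}{-1 + Z}}{3} = - \frac{2 Z}{3}$)
$t{\left(S{\left(\left(-2\right) \left(-1\right) \right)} \right)} - 39241 = \left(- \frac{2}{3}\right) \frac{1}{2} - 39241 = - \frac{1}{3} - 39241 = - \frac{117724}{3}$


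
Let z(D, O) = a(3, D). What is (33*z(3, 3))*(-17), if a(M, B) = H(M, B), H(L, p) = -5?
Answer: 2805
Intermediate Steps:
a(M, B) = -5
z(D, O) = -5
(33*z(3, 3))*(-17) = (33*(-5))*(-17) = -165*(-17) = 2805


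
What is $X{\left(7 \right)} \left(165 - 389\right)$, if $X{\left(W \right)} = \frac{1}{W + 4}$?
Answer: $- \frac{224}{11} \approx -20.364$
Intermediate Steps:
$X{\left(W \right)} = \frac{1}{4 + W}$
$X{\left(7 \right)} \left(165 - 389\right) = \frac{165 - 389}{4 + 7} = \frac{1}{11} \left(-224\right) = - \frac{224}{11}$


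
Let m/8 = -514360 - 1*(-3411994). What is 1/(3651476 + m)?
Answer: 1/26832548 ≈ 3.7268e-8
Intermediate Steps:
m = 23181072 (m = 8*(-514360 - 1*(-3411994)) = 8*(-514360 + 3411994) = 8*2897634 = 23181072)
1/(3651476 + m) = 1/(3651476 + 23181072) = 1/26832548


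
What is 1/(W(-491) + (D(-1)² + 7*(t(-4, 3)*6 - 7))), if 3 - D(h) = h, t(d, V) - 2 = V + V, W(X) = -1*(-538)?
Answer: 1/841 ≈ 0.0011891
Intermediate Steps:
W(X) = 538
t(d, V) = 2 + 2*V (t(d, V) = 2 + (V + V) = 2 + 2*V)
D(h) = 3 - h
1/(W(-491) + (D(-1)² + 7*(t(-4, 3)*6 - 7))) = 1/(538 + ((3 - 1*(-1))² + 7*((2 + 2*3)*6 - 7))) = 1/(538 + ((3 + 1)² + 7*((2 + 6)*6 - 7))) = 1/(538 + (4² + 7*(8*6 - 7))) = 1/(538 + (16 + 7*(48 - 7))) = 1/(538 + (16 + 7*41)) = 1/(538 + (16 + 287)) = 1/(538 + 303) = 1/841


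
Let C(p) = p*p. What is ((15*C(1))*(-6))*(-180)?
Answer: 16200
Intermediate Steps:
C(p) = p²
((15*C(1))*(-6))*(-180) = ((15*1²)*(-6))*(-180) = ((15*1)*(-6))*(-180) = (15*(-6))*(-180) = -90*(-180) = 16200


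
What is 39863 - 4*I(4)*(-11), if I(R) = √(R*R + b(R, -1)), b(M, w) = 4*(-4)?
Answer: 39863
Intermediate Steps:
b(M, w) = -16
I(R) = √(-16 + R²) (I(R) = √(R*R - 16) = √(R² - 16) = √(-16 + R²))
39863 - 4*I(4)*(-11) = 39863 - 4*√(-16 + 4²)*(-11) = 39863 - 4*√(-16 + 16)*(-11) = 39863 - 4*√0*(-11) = 39863 - 4*0*(-11) = 39863 - 0*(-11) = 39863 - 1*0 = 39863 + 0 = 39863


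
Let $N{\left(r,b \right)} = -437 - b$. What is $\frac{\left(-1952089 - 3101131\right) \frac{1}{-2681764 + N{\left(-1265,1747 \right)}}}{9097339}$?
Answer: $\frac{1263305}{6104196203593} \approx 2.0696 \cdot 10^{-7}$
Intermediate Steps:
$\frac{\left(-1952089 - 3101131\right) \frac{1}{-2681764 + N{\left(-1265,1747 \right)}}}{9097339} = \frac{\left(-1952089 - 3101131\right) \frac{1}{-2681764 - 2184}}{9097339} = - \frac{5053220}{-2681764 - 2184} \cdot \frac{1}{9097339} = - \frac{5053220}{-2683948} \cdot \frac{1}{9097339} = \left(-5053220\right) \left(- \frac{1}{2683948}\right) \frac{1}{9097339} = \frac{1263305}{670987} \cdot \frac{1}{9097339} = \frac{1263305}{6104196203593}$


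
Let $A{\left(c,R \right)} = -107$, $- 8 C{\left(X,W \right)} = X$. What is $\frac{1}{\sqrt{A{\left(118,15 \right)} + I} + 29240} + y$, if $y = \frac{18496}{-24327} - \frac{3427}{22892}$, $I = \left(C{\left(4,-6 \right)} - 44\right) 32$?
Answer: $\frac{- 29810533 \sqrt{1531} + 871627226468 i}{32758452 \left(\sqrt{1531} - 29240 i\right)} \approx -0.90998 - 4.5765 \cdot 10^{-8} i$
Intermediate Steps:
$C{\left(X,W \right)} = - \frac{X}{8}$
$I = -1424$ ($I = \left(\left(- \frac{1}{8}\right) 4 - 44\right) 32 = \left(- \frac{1}{2} - 44\right) 32 = \left(- \frac{89}{2}\right) 32 = -1424$)
$y = - \frac{29810533}{32758452}$ ($y = 18496 \left(- \frac{1}{24327}\right) - \frac{3427}{22892} = - \frac{1088}{1431} - \frac{3427}{22892} = - \frac{29810533}{32758452} \approx -0.91001$)
$\frac{1}{\sqrt{A{\left(118,15 \right)} + I} + 29240} + y = \frac{1}{\sqrt{-107 - 1424} + 29240} - \frac{29810533}{32758452} = \frac{1}{\sqrt{-1531} + 29240} - \frac{29810533}{32758452} = \frac{1}{i \sqrt{1531} + 29240} - \frac{29810533}{32758452} = \frac{1}{29240 + i \sqrt{1531}} - \frac{29810533}{32758452} = - \frac{29810533}{32758452} + \frac{1}{29240 + i \sqrt{1531}}$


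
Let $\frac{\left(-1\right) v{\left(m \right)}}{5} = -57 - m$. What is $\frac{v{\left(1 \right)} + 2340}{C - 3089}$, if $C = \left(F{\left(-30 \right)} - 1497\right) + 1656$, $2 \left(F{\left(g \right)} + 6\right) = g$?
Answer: $- \frac{2630}{2951} \approx -0.89122$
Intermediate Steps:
$v{\left(m \right)} = 285 + 5 m$ ($v{\left(m \right)} = - 5 \left(-57 - m\right) = 285 + 5 m$)
$F{\left(g \right)} = -6 + \frac{g}{2}$
$C = 138$ ($C = \left(\left(-6 + \frac{1}{2} \left(-30\right)\right) - 1497\right) + 1656 = \left(\left(-6 - 15\right) - 1497\right) + 1656 = \left(-21 - 1497\right) + 1656 = -1518 + 1656 = 138$)
$\frac{v{\left(1 \right)} + 2340}{C - 3089} = \frac{\left(285 + 5 \cdot 1\right) + 2340}{138 - 3089} = \frac{\left(285 + 5\right) + 2340}{-2951} = \left(290 + 2340\right) \left(- \frac{1}{2951}\right) = 2630 \left(- \frac{1}{2951}\right) = - \frac{2630}{2951}$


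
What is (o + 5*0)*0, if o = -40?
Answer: 0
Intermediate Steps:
(o + 5*0)*0 = (-40 + 5*0)*0 = (-40 + 0)*0 = -40*0 = 0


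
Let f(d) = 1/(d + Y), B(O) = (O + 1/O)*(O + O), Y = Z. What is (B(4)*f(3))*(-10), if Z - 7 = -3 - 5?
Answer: -170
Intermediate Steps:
Z = -1 (Z = 7 + (-3 - 5) = 7 - 8 = -1)
Y = -1
B(O) = 2*O*(O + 1/O) (B(O) = (O + 1/O)*(2*O) = 2*O*(O + 1/O))
f(d) = 1/(-1 + d) (f(d) = 1/(d - 1) = 1/(-1 + d))
(B(4)*f(3))*(-10) = ((2 + 2*4²)/(-1 + 3))*(-10) = ((2 + 2*16)/2)*(-10) = ((2 + 32)*(½))*(-10) = (34*(½))*(-10) = 17*(-10) = -170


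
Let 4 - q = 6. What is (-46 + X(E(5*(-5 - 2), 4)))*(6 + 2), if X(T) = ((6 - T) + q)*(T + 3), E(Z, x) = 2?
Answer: -288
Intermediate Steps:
q = -2 (q = 4 - 1*6 = 4 - 6 = -2)
X(T) = (3 + T)*(4 - T) (X(T) = ((6 - T) - 2)*(T + 3) = (4 - T)*(3 + T) = (3 + T)*(4 - T))
(-46 + X(E(5*(-5 - 2), 4)))*(6 + 2) = (-46 + (12 + 2 - 1*2²))*(6 + 2) = (-46 + (12 + 2 - 1*4))*8 = (-46 + (12 + 2 - 4))*8 = (-46 + 10)*8 = -36*8 = -288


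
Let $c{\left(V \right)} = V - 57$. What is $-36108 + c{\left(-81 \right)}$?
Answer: $-36246$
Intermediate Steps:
$c{\left(V \right)} = -57 + V$
$-36108 + c{\left(-81 \right)} = -36108 - 138 = -36246$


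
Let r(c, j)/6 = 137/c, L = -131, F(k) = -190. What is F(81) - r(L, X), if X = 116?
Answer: -24068/131 ≈ -183.73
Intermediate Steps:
r(c, j) = 822/c (r(c, j) = 6*(137/c) = 822/c)
F(81) - r(L, X) = -190 - 822/(-131) = -190 - 822*(-1)/131 = -190 - 1*(-822/131) = -190 + 822/131 = -24068/131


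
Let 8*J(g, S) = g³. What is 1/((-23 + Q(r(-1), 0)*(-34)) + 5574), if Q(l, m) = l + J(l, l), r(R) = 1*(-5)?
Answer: 4/25009 ≈ 0.00015994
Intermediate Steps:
J(g, S) = g³/8
r(R) = -5
Q(l, m) = l + l³/8
1/((-23 + Q(r(-1), 0)*(-34)) + 5574) = 1/((-23 + (-5 + (⅛)*(-5)³)*(-34)) + 5574) = 1/((-23 + (-5 + (⅛)*(-125))*(-34)) + 5574) = 1/((-23 + (-5 - 125/8)*(-34)) + 5574) = 1/((-23 - 165/8*(-34)) + 5574) = 1/((-23 + 2805/4) + 5574) = 1/(2713/4 + 5574) = 1/(25009/4) = 4/25009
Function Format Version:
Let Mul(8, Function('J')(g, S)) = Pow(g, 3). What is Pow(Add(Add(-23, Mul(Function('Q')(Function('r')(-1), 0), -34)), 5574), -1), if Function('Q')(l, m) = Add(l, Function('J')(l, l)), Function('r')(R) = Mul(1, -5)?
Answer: Rational(4, 25009) ≈ 0.00015994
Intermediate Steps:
Function('J')(g, S) = Mul(Rational(1, 8), Pow(g, 3))
Function('r')(R) = -5
Function('Q')(l, m) = Add(l, Mul(Rational(1, 8), Pow(l, 3)))
Pow(Add(Add(-23, Mul(Function('Q')(Function('r')(-1), 0), -34)), 5574), -1) = Pow(Add(Add(-23, Mul(Add(-5, Mul(Rational(1, 8), Pow(-5, 3))), -34)), 5574), -1) = Pow(Add(Add(-23, Mul(Add(-5, Mul(Rational(1, 8), -125)), -34)), 5574), -1) = Pow(Add(Add(-23, Mul(Add(-5, Rational(-125, 8)), -34)), 5574), -1) = Pow(Add(Add(-23, Mul(Rational(-165, 8), -34)), 5574), -1) = Pow(Add(Add(-23, Rational(2805, 4)), 5574), -1) = Pow(Add(Rational(2713, 4), 5574), -1) = Pow(Rational(25009, 4), -1) = Rational(4, 25009)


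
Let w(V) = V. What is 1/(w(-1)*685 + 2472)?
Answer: 1/1787 ≈ 0.00055960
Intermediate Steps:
1/(w(-1)*685 + 2472) = 1/(-1*685 + 2472) = 1/(-685 + 2472) = 1/1787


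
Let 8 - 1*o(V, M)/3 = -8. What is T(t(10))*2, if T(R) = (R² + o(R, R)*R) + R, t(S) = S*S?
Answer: 29800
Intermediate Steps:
t(S) = S²
o(V, M) = 48 (o(V, M) = 24 - 3*(-8) = 24 + 24 = 48)
T(R) = R² + 49*R (T(R) = (R² + 48*R) + R = R² + 49*R)
T(t(10))*2 = (10²*(49 + 10²))*2 = (100*(49 + 100))*2 = (100*149)*2 = 14900*2 = 29800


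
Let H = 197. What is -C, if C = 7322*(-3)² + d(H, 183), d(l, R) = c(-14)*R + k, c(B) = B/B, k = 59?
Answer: -66140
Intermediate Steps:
c(B) = 1
d(l, R) = 59 + R (d(l, R) = 1*R + 59 = R + 59 = 59 + R)
C = 66140 (C = 7322*(-3)² + (59 + 183) = 7322*9 + 242 = 65898 + 242 = 66140)
-C = -1*66140 = -66140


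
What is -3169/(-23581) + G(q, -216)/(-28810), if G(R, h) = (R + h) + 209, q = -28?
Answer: 18424845/135873722 ≈ 0.13560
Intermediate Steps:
G(R, h) = 209 + R + h
-3169/(-23581) + G(q, -216)/(-28810) = -3169/(-23581) + (209 - 28 - 216)/(-28810) = -3169*(-1/23581) - 35*(-1/28810) = 3169/23581 + 7/5762 = 18424845/135873722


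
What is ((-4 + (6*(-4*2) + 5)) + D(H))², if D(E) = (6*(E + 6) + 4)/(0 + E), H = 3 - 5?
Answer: 3721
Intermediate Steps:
H = -2
D(E) = (40 + 6*E)/E (D(E) = (6*(6 + E) + 4)/E = ((36 + 6*E) + 4)/E = (40 + 6*E)/E)
((-4 + (6*(-4*2) + 5)) + D(H))² = ((-4 + (6*(-4*2) + 5)) + (6 + 40/(-2)))² = ((-4 + (6*(-8) + 5)) + (6 + 40*(-½)))² = ((-4 + (-48 + 5)) + (6 - 20))² = ((-4 - 43) - 14)² = (-47 - 14)² = (-61)² = 3721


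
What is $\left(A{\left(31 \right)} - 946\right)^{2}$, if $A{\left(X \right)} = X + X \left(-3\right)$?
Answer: $1016064$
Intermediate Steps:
$A{\left(X \right)} = - 2 X$ ($A{\left(X \right)} = X - 3 X = - 2 X$)
$\left(A{\left(31 \right)} - 946\right)^{2} = \left(\left(-2\right) 31 - 946\right)^{2} = \left(-62 - 946\right)^{2} = \left(-1008\right)^{2} = 1016064$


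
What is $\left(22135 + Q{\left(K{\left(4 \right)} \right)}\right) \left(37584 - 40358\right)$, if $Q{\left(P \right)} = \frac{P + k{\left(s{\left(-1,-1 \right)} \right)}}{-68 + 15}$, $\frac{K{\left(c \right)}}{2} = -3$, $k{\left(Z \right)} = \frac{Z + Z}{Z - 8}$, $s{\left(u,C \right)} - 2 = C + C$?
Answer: $- \frac{3254348614}{53} \approx -6.1403 \cdot 10^{7}$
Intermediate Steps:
$s{\left(u,C \right)} = 2 + 2 C$ ($s{\left(u,C \right)} = 2 + \left(C + C\right) = 2 + 2 C$)
$k{\left(Z \right)} = \frac{2 Z}{-8 + Z}$
$K{\left(c \right)} = -6$ ($K{\left(c \right)} = 2 \left(-3\right) = -6$)
$Q{\left(P \right)} = - \frac{P}{53}$ ($Q{\left(P \right)} = \frac{P + \frac{2 \left(2 + 2 \left(-1\right)\right)}{-8 + \left(2 + 2 \left(-1\right)\right)}}{-68 + 15} = \frac{P + \frac{2 \left(2 - 2\right)}{-8 + \left(2 - 2\right)}}{-53} = \left(P + 2 \cdot 0 \frac{1}{-8 + 0}\right) \left(- \frac{1}{53}\right) = \left(P + 2 \cdot 0 \frac{1}{-8}\right) \left(- \frac{1}{53}\right) = \left(P + 2 \cdot 0 \left(- \frac{1}{8}\right)\right) \left(- \frac{1}{53}\right) = \left(P + 0\right) \left(- \frac{1}{53}\right) = P \left(- \frac{1}{53}\right) = - \frac{P}{53}$)
$\left(22135 + Q{\left(K{\left(4 \right)} \right)}\right) \left(37584 - 40358\right) = \left(22135 - - \frac{6}{53}\right) \left(37584 - 40358\right) = \left(22135 + \frac{6}{53}\right) \left(-2774\right) = \frac{1173161}{53} \left(-2774\right) = - \frac{3254348614}{53}$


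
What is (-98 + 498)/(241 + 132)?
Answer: 400/373 ≈ 1.0724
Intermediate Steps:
(-98 + 498)/(241 + 132) = 400/373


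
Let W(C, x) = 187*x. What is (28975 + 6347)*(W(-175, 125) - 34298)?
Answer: -385822206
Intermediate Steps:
(28975 + 6347)*(W(-175, 125) - 34298) = (28975 + 6347)*(187*125 - 34298) = 35322*(23375 - 34298) = 35322*(-10923) = -385822206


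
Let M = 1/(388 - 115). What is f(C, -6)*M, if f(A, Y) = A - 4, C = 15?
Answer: 11/273 ≈ 0.040293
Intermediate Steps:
M = 1/273 ≈ 0.0036630
f(A, Y) = -4 + A
f(C, -6)*M = (-4 + 15)*(1/273) = 11*(1/273) = 11/273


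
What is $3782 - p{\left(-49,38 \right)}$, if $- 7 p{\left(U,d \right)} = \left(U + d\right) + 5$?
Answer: $\frac{26468}{7} \approx 3781.1$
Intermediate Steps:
$p{\left(U,d \right)} = - \frac{5}{7} - \frac{U}{7} - \frac{d}{7}$ ($p{\left(U,d \right)} = - \frac{\left(U + d\right) + 5}{7} = - \frac{5 + U + d}{7} = - \frac{5}{7} - \frac{U}{7} - \frac{d}{7}$)
$3782 - p{\left(-49,38 \right)} = 3782 - \left(- \frac{5}{7} - -7 - \frac{38}{7}\right) = 3782 - \left(- \frac{5}{7} + 7 - \frac{38}{7}\right) = 3782 - \frac{6}{7} = \frac{26468}{7}$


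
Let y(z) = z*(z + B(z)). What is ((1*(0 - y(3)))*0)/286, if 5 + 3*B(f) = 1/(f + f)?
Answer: 0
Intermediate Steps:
B(f) = -5/3 + 1/(6*f) (B(f) = -5/3 + 1/(3*(f + f)) = -5/3 + 1/(3*((2*f))) = -5/3 + (1/(2*f))/3 = -5/3 + 1/(6*f))
y(z) = z*(z + (1 - 10*z)/(6*z))
((1*(0 - y(3)))*0)/286 = ((1*(0 - (⅙ + 3² - 5/3*3)))*0)/286 = ((1*(0 - (⅙ + 9 - 5)))*0)*(1/286) = ((1*(0 - 1*25/6))*0)*(1/286) = ((1*(0 - 25/6))*0)*(1/286) = ((1*(-25/6))*0)*(1/286) = -25/6*0*(1/286) = 0*(1/286) = 0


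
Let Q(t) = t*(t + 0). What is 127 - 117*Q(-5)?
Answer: -2798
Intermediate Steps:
Q(t) = t**2 (Q(t) = t*t = t**2)
127 - 117*Q(-5) = 127 - 117*(-5)**2 = 127 - 117*25 = 127 - 2925 = -2798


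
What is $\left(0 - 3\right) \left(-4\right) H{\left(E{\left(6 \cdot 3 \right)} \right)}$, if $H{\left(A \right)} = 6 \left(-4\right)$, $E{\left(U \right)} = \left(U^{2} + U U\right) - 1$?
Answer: $-288$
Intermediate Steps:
$E{\left(U \right)} = -1 + 2 U^{2}$ ($E{\left(U \right)} = \left(U^{2} + U^{2}\right) - 1 = 2 U^{2} - 1 = -1 + 2 U^{2}$)
$H{\left(A \right)} = -24$
$\left(0 - 3\right) \left(-4\right) H{\left(E{\left(6 \cdot 3 \right)} \right)} = \left(0 - 3\right) \left(-4\right) \left(-24\right) = \left(-3\right) \left(-4\right) \left(-24\right) = 12 \left(-24\right) = -288$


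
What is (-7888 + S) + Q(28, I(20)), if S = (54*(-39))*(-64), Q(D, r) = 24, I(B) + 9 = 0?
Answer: 126920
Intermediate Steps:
I(B) = -9 (I(B) = -9 + 0 = -9)
S = 134784 (S = -2106*(-64) = 134784)
(-7888 + S) + Q(28, I(20)) = (-7888 + 134784) + 24 = 126896 + 24 = 126920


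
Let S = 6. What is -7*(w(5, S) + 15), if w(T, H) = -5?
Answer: -70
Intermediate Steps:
-7*(w(5, S) + 15) = -7*(-5 + 15) = -7*10 = -70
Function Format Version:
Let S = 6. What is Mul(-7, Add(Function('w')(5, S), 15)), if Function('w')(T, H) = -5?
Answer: -70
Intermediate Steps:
Mul(-7, Add(Function('w')(5, S), 15)) = Mul(-7, Add(-5, 15)) = Mul(-7, 10) = -70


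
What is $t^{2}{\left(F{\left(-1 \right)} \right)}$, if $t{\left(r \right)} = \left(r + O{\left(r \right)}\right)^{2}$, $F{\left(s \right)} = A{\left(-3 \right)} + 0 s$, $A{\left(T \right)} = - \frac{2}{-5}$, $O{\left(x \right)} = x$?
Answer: $\frac{256}{625} \approx 0.4096$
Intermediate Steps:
$A{\left(T \right)} = \frac{2}{5}$ ($A{\left(T \right)} = \left(-2\right) \left(- \frac{1}{5}\right) = \frac{2}{5}$)
$F{\left(s \right)} = \frac{2}{5}$ ($F{\left(s \right)} = \frac{2}{5} + 0 s = \frac{2}{5} + 0 = \frac{2}{5}$)
$t{\left(r \right)} = 4 r^{2}$ ($t{\left(r \right)} = \left(r + r\right)^{2} = \left(2 r\right)^{2} = 4 r^{2}$)
$t^{2}{\left(F{\left(-1 \right)} \right)} = \left(4 \left(\frac{2}{5}\right)^{2}\right)^{2} = \left(4 \cdot \frac{4}{25}\right)^{2} = \left(\frac{16}{25}\right)^{2} = \frac{256}{625}$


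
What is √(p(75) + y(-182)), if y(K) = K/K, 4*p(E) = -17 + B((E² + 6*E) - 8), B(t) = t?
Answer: √6054/2 ≈ 38.904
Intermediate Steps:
p(E) = -25/4 + E²/4 + 3*E/2 (p(E) = (-17 + ((E² + 6*E) - 8))/4 = (-17 + (-8 + E² + 6*E))/4 = (-25 + E² + 6*E)/4 = -25/4 + E²/4 + 3*E/2)
y(K) = 1
√(p(75) + y(-182)) = √((-25/4 + (¼)*75² + (3/2)*75) + 1) = √((-25/4 + (¼)*5625 + 225/2) + 1) = √((-25/4 + 5625/4 + 225/2) + 1) = √(3025/2 + 1) = √(3027/2) = √6054/2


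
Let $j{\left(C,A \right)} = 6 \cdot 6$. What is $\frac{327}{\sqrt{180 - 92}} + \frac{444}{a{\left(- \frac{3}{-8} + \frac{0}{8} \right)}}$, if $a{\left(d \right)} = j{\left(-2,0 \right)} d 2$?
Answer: $\frac{148}{9} + \frac{327 \sqrt{22}}{44} \approx 51.303$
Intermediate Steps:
$j{\left(C,A \right)} = 36$
$a{\left(d \right)} = 72 d$ ($a{\left(d \right)} = 36 d 2 = 72 d$)
$\frac{327}{\sqrt{180 - 92}} + \frac{444}{a{\left(- \frac{3}{-8} + \frac{0}{8} \right)}} = \frac{327}{\sqrt{180 - 92}} + \frac{444}{72 \left(- \frac{3}{-8} + \frac{0}{8}\right)} = \frac{327}{\sqrt{88}} + \frac{444}{72 \left(\left(-3\right) \left(- \frac{1}{8}\right) + 0 \cdot \frac{1}{8}\right)} = \frac{327}{2 \sqrt{22}} + \frac{444}{72 \left(\frac{3}{8} + 0\right)} = 327 \frac{\sqrt{22}}{44} + \frac{444}{72 \cdot \frac{3}{8}} = \frac{327 \sqrt{22}}{44} + \frac{444}{27} = \frac{327 \sqrt{22}}{44} + 444 \cdot \frac{1}{27} = \frac{327 \sqrt{22}}{44} + \frac{148}{9} = \frac{148}{9} + \frac{327 \sqrt{22}}{44}$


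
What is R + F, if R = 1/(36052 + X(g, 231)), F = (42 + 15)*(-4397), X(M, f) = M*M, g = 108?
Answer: -11959013363/47716 ≈ -2.5063e+5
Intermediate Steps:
X(M, f) = M²
F = -250629 (F = 57*(-4397) = -250629)
R = 1/47716 (R = 1/(36052 + 108²) = 1/(36052 + 11664) = 1/47716 ≈ 2.0957e-5)
R + F = 1/47716 - 250629 = -11959013363/47716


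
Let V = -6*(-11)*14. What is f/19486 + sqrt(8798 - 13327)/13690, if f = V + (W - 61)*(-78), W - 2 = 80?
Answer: -357/9743 + I*sqrt(4529)/13690 ≈ -0.036642 + 0.0049158*I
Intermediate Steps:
W = 82 (W = 2 + 80 = 82)
V = 924 (V = 66*14 = 924)
f = -714 (f = 924 + (82 - 61)*(-78) = 924 + 21*(-78) = 924 - 1638 = -714)
f/19486 + sqrt(8798 - 13327)/13690 = -714/19486 + sqrt(8798 - 13327)/13690 = -714*1/19486 + sqrt(-4529)*(1/13690) = -357/9743 + (I*sqrt(4529))*(1/13690) = -357/9743 + I*sqrt(4529)/13690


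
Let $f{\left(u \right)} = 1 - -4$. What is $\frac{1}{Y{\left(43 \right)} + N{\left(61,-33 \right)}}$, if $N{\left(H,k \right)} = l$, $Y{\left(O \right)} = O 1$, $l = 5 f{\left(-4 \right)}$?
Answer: $\frac{1}{68} \approx 0.014706$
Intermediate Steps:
$f{\left(u \right)} = 5$ ($f{\left(u \right)} = 1 + 4 = 5$)
$l = 25$ ($l = 5 \cdot 5 = 25$)
$Y{\left(O \right)} = O$
$N{\left(H,k \right)} = 25$
$\frac{1}{Y{\left(43 \right)} + N{\left(61,-33 \right)}} = \frac{1}{43 + 25} = \frac{1}{68}$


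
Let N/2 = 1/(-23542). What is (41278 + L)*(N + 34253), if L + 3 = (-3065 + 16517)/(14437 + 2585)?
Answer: 47213555399227854/33394327 ≈ 1.4138e+9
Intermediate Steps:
L = -6269/2837 (L = -3 + (-3065 + 16517)/(14437 + 2585) = -3 + 13452/17022 = -3 + 13452*(1/17022) = -3 + 2242/2837 = -6269/2837 ≈ -2.2097)
N = -1/11771 (N = 2/(-23542) = 2*(-1/23542) = -1/11771 ≈ -8.4955e-5)
(41278 + L)*(N + 34253) = (41278 - 6269/2837)*(-1/11771 + 34253) = (117099417/2837)*(403192062/11771) = 47213555399227854/33394327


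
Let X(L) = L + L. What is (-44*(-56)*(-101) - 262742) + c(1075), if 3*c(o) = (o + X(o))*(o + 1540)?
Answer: 2299519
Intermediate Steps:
X(L) = 2*L
c(o) = o*(1540 + o) (c(o) = ((o + 2*o)*(o + 1540))/3 = ((3*o)*(1540 + o))/3 = (3*o*(1540 + o))/3 = o*(1540 + o))
(-44*(-56)*(-101) - 262742) + c(1075) = (-44*(-56)*(-101) - 262742) + 1075*(1540 + 1075) = (2464*(-101) - 262742) + 1075*2615 = (-248864 - 262742) + 2811125 = -511606 + 2811125 = 2299519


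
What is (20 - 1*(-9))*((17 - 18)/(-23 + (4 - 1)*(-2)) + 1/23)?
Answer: 52/23 ≈ 2.2609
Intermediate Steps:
(20 - 1*(-9))*((17 - 18)/(-23 + (4 - 1)*(-2)) + 1/23) = (20 + 9)*(-1/(-23 + 3*(-2)) + 1/23) = 29*(-1/(-23 - 6) + 1/23) = 29*(-1/(-29) + 1/23) = 29*(-1*(-1/29) + 1/23) = 29*(1/29 + 1/23) = 29*(52/667) = 52/23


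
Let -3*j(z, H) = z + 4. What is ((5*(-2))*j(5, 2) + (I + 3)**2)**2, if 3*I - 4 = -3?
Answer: 136900/81 ≈ 1690.1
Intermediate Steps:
I = 1/3 (I = 4/3 + (1/3)*(-3) = 4/3 - 1 = 1/3 ≈ 0.33333)
j(z, H) = -4/3 - z/3 (j(z, H) = -(z + 4)/3 = -(4 + z)/3 = -4/3 - z/3)
((5*(-2))*j(5, 2) + (I + 3)**2)**2 = ((5*(-2))*(-4/3 - 1/3*5) + (1/3 + 3)**2)**2 = (-10*(-4/3 - 5/3) + (10/3)**2)**2 = (-10*(-3) + 100/9)**2 = (30 + 100/9)**2 = (370/9)**2 = 136900/81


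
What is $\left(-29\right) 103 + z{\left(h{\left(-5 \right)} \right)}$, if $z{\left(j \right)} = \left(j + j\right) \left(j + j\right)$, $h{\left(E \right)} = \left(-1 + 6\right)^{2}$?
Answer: $-487$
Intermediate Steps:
$h{\left(E \right)} = 25$ ($h{\left(E \right)} = 5^{2} = 25$)
$z{\left(j \right)} = 4 j^{2}$ ($z{\left(j \right)} = 2 j 2 j = 4 j^{2}$)
$\left(-29\right) 103 + z{\left(h{\left(-5 \right)} \right)} = \left(-29\right) 103 + 4 \cdot 25^{2} = -2987 + 4 \cdot 625 = -2987 + 2500 = -487$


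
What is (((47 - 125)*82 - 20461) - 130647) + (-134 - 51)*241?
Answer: -202089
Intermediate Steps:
(((47 - 125)*82 - 20461) - 130647) + (-134 - 51)*241 = ((-78*82 - 20461) - 130647) - 185*241 = ((-6396 - 20461) - 130647) - 44585 = (-26857 - 130647) - 44585 = -157504 - 44585 = -202089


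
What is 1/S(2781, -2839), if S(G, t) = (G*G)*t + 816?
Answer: -1/21956714463 ≈ -4.5544e-11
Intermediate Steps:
S(G, t) = 816 + t*G² (S(G, t) = G²*t + 816 = t*G² + 816 = 816 + t*G²)
1/S(2781, -2839) = 1/(816 - 2839*2781²) = 1/(816 - 2839*7733961) = 1/(816 - 21956715279) = 1/(-21956714463) = -1/21956714463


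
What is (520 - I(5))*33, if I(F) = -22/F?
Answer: 86526/5 ≈ 17305.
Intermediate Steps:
(520 - I(5))*33 = (520 - (-22)/5)*33 = (520 - 1*(-22/5))*33 = (520 + 22/5)*33 = (2622/5)*33 = 86526/5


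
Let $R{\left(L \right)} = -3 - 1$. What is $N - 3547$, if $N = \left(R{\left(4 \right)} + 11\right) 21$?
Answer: $-3400$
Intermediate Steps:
$R{\left(L \right)} = -4$
$N = 147$ ($N = \left(-4 + 11\right) 21 = 7 \cdot 21 = 147$)
$N - 3547 = 147 - 3547 = -3400$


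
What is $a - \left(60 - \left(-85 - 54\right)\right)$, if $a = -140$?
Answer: $-339$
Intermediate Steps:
$a - \left(60 - \left(-85 - 54\right)\right) = -140 - \left(60 - \left(-85 - 54\right)\right) = -140 - \left(60 - -139\right) = -140 - \left(60 + 139\right) = -140 - 199 = -339$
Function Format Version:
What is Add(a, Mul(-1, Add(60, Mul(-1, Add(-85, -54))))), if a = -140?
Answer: -339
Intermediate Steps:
Add(a, Mul(-1, Add(60, Mul(-1, Add(-85, -54))))) = Add(-140, Mul(-1, Add(60, Mul(-1, Add(-85, -54))))) = Add(-140, Mul(-1, Add(60, Mul(-1, -139)))) = Add(-140, Mul(-1, Add(60, 139))) = Add(-140, Mul(-1, 199)) = Add(-140, -199) = -339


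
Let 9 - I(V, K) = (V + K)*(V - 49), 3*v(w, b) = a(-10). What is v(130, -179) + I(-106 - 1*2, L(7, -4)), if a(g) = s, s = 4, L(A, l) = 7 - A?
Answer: -50837/3 ≈ -16946.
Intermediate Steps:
a(g) = 4
v(w, b) = 4/3 (v(w, b) = (⅓)*4 = 4/3)
I(V, K) = 9 - (-49 + V)*(K + V) (I(V, K) = 9 - (V + K)*(V - 49) = 9 - (K + V)*(-49 + V) = 9 - (-49 + V)*(K + V))
v(130, -179) + I(-106 - 1*2, L(7, -4)) = 4/3 + (9 - (-106 - 1*2)² + 49*(7 - 1*7) + 49*(-106 - 1*2) - (7 - 1*7)*(-106 - 1*2)) = 4/3 + (9 - (-106 - 2)² + 49*(7 - 7) + 49*(-106 - 2) - (7 - 7)*(-106 - 2)) = 4/3 + (9 - 1*(-108)² + 49*0 + 49*(-108) - 1*0*(-108)) = 4/3 + (9 - 1*11664 + 0 - 5292 + 0) = 4/3 + (9 - 11664 + 0 - 5292 + 0) = 4/3 - 16947 = -50837/3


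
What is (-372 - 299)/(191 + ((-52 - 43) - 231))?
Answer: 671/135 ≈ 4.9704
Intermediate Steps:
(-372 - 299)/(191 + ((-52 - 43) - 231)) = -671/(191 + (-95 - 231)) = -671/(191 - 326) = -671/(-135) = -671*(-1/135) = 671/135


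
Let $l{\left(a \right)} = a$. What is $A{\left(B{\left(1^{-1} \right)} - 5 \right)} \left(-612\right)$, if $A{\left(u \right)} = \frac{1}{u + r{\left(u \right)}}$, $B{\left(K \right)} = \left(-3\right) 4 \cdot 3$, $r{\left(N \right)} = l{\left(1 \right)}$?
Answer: $\frac{153}{10} \approx 15.3$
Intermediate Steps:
$r{\left(N \right)} = 1$
$B{\left(K \right)} = -36$ ($B{\left(K \right)} = \left(-12\right) 3 = -36$)
$A{\left(u \right)} = \frac{1}{1 + u}$ ($A{\left(u \right)} = \frac{1}{u + 1} = \frac{1}{1 + u}$)
$A{\left(B{\left(1^{-1} \right)} - 5 \right)} \left(-612\right) = \frac{1}{1 - 41} \left(-612\right) = \frac{1}{-40} \left(-612\right) = \left(- \frac{1}{40}\right) \left(-612\right) = \frac{153}{10}$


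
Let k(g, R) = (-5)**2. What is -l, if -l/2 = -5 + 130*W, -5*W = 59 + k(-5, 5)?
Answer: -4378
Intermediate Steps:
k(g, R) = 25
W = -84/5 (W = -(59 + 25)/5 = -1/5*84 = -84/5 ≈ -16.800)
l = 4378 (l = -2*(-5 + 130*(-84/5)) = -2*(-5 - 2184) = -2*(-2189) = 4378)
-l = -1*4378 = -4378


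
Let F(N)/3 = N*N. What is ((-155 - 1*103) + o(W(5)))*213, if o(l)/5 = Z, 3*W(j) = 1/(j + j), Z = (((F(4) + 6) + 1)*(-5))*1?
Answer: -347829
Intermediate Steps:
F(N) = 3*N**2 (F(N) = 3*(N*N) = 3*N**2)
Z = -275 (Z = (((3*4**2 + 6) + 1)*(-5))*1 = (((3*16 + 6) + 1)*(-5))*1 = (((48 + 6) + 1)*(-5))*1 = ((54 + 1)*(-5))*1 = (55*(-5))*1 = -275*1 = -275)
W(j) = 1/(6*j) (W(j) = 1/(3*(j + j)) = 1/(3*((2*j))) = (1/(2*j))/3 = 1/(6*j))
o(l) = -1375 (o(l) = 5*(-275) = -1375)
((-155 - 1*103) + o(W(5)))*213 = ((-155 - 1*103) - 1375)*213 = ((-155 - 103) - 1375)*213 = (-258 - 1375)*213 = -1633*213 = -347829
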